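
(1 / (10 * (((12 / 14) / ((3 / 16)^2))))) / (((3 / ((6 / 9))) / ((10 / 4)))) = 0.00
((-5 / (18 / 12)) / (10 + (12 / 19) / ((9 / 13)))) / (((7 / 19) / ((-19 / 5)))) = 6859 / 2177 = 3.15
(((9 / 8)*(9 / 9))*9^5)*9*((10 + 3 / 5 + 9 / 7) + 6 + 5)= 3831158169 / 280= 13682707.75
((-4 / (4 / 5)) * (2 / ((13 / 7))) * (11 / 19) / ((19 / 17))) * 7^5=-220003630 / 4693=-46879.10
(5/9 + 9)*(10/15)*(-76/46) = -6536/621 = -10.52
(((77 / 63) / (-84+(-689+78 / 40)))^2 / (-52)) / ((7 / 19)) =-229900 / 1752877173411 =-0.00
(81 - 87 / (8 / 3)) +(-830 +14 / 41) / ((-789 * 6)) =37693253 / 776376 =48.55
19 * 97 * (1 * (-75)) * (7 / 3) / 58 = -322525 / 58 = -5560.78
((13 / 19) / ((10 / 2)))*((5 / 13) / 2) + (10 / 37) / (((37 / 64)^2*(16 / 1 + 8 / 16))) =4784509 / 63518862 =0.08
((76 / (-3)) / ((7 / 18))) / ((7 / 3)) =-1368 / 49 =-27.92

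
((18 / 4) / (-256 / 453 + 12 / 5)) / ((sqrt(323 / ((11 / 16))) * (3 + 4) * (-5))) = -4077 * sqrt(3553) / 75173728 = -0.00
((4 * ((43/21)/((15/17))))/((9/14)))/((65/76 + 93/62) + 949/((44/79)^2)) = 215112832/45610333335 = 0.00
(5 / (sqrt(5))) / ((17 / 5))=0.66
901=901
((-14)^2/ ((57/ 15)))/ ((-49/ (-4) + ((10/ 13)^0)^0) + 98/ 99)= 388080/ 107141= 3.62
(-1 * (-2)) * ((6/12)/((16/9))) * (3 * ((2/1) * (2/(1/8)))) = 54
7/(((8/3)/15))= 315/8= 39.38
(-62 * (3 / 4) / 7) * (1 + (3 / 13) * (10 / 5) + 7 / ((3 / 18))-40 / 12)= -48515 / 182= -266.57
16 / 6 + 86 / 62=377 / 93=4.05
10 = 10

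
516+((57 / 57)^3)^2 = 517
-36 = -36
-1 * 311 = -311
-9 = -9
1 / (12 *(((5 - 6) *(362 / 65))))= -65 / 4344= -0.01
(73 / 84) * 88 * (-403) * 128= -3944947.81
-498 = -498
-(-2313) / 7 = 2313 / 7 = 330.43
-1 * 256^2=-65536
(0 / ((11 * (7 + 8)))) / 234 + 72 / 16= 9 / 2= 4.50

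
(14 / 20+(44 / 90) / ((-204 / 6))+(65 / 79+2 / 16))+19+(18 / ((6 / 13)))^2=745348919 / 483480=1541.63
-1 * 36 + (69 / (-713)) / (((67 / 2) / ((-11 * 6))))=-74376 / 2077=-35.81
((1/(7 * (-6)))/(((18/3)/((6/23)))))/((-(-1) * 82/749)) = -107/11316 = -0.01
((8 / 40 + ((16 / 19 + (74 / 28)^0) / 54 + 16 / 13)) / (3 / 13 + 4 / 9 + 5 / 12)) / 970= 97693 / 70632975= 0.00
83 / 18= 4.61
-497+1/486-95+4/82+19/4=-587.20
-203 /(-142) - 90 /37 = -5269 /5254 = -1.00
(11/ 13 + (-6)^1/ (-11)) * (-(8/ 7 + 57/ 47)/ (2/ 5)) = -771125/ 94094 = -8.20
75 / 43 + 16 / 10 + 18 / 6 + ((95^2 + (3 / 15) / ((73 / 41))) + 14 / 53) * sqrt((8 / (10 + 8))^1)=5010360012 / 831835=6023.26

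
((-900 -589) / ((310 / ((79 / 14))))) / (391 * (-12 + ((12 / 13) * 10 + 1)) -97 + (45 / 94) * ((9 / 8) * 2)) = 143745082 / 4177509315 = 0.03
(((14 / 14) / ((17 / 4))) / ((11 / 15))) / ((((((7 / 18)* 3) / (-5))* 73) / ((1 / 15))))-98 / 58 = -4685773 / 2771153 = -1.69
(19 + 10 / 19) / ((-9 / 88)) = -32648 / 171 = -190.92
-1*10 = -10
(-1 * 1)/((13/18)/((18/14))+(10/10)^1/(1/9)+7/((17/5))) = -2754/32003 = -0.09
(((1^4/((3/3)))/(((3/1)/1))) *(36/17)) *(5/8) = 15/34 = 0.44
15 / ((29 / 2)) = 30 / 29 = 1.03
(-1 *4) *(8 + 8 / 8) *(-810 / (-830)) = -2916 / 83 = -35.13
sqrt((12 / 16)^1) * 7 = 7 * sqrt(3) / 2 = 6.06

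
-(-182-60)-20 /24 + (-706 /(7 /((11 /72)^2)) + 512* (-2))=-14246441 /18144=-785.19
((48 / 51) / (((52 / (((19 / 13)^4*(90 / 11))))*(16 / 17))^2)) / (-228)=-10257178205025 / 4270304643514624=-0.00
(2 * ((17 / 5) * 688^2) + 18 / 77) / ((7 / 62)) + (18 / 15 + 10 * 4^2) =76831744718 / 2695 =28508996.18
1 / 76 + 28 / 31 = 2159 / 2356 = 0.92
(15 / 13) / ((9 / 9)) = 15 / 13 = 1.15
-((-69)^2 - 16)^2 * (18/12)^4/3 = -607905675/16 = -37994104.69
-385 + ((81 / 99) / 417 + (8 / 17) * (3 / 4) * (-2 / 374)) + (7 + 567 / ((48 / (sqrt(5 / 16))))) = -15184635 / 40171 + 189 * sqrt(5) / 64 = -371.40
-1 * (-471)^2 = -221841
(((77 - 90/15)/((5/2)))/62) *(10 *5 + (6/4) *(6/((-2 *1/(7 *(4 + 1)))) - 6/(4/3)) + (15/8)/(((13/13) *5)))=-52.16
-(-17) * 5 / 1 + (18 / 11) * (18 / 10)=4837 / 55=87.95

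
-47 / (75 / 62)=-2914 / 75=-38.85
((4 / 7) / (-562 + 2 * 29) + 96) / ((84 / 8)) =84671 / 9261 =9.14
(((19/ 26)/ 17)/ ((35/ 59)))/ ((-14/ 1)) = -1121/ 216580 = -0.01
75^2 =5625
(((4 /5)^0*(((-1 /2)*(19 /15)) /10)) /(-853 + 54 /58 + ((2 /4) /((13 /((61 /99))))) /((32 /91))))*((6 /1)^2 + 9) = 137808 /41197415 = 0.00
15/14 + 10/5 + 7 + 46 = 785/14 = 56.07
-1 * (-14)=14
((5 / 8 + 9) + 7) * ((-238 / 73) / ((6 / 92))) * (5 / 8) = -1820105 / 3504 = -519.44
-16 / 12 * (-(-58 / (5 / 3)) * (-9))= 2088 / 5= 417.60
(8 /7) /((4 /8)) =16 /7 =2.29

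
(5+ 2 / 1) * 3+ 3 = 24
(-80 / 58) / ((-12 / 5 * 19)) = 50 / 1653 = 0.03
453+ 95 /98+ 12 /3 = 44881 /98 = 457.97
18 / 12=3 / 2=1.50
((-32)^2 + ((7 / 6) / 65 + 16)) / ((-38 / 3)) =-405607 / 4940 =-82.11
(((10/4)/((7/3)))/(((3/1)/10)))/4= 25/28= 0.89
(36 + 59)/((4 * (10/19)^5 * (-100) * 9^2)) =-47045881/648000000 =-0.07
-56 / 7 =-8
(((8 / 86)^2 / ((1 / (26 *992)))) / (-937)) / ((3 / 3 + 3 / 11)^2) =-12483328 / 84893137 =-0.15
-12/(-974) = 6/487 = 0.01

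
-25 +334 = 309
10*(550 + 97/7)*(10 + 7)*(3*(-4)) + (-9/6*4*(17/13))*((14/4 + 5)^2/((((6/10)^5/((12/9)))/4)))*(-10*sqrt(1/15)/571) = -8051880/7 + 245650000*sqrt(15)/5411367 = -1150092.76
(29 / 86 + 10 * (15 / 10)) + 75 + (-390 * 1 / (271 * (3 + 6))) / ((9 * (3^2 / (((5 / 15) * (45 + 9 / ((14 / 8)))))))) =397775071 / 4404834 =90.30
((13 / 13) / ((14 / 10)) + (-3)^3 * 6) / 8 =-1129 / 56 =-20.16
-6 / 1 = -6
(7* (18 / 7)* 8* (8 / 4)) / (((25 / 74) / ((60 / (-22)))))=-127872 / 55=-2324.95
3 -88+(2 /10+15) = -349 /5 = -69.80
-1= -1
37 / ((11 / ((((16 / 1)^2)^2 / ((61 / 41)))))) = 99418112 / 671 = 148164.10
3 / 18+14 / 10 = 47 / 30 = 1.57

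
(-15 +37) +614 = 636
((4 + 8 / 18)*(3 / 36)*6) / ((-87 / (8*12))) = -640 / 261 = -2.45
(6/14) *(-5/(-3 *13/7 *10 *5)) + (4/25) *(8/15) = 907/9750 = 0.09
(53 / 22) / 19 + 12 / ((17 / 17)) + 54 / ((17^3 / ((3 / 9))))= 24911521 / 2053634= 12.13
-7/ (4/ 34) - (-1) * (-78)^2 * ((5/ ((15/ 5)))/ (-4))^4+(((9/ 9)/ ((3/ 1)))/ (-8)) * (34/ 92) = 1640915/ 13248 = 123.86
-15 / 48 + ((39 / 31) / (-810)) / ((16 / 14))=-2627 / 8370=-0.31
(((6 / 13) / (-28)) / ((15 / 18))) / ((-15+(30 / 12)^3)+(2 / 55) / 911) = -721512 / 22799231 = -0.03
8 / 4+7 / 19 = 45 / 19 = 2.37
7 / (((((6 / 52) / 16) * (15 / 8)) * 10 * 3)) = 11648 / 675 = 17.26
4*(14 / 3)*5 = 93.33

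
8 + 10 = 18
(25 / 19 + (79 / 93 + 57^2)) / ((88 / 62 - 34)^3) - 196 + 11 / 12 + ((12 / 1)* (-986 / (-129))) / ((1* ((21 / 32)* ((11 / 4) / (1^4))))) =-28068928949616889 / 194445616827000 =-144.35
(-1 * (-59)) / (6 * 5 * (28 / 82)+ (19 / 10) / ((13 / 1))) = 314470 / 55379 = 5.68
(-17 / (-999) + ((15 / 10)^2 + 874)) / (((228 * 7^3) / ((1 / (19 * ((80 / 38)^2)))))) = 3501563 / 26316057600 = 0.00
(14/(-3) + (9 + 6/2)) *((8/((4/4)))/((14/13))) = 1144/21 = 54.48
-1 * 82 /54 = -41 /27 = -1.52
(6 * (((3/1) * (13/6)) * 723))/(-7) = -28197/7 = -4028.14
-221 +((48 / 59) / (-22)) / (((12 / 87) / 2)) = -143777 / 649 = -221.54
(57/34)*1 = 57/34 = 1.68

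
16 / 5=3.20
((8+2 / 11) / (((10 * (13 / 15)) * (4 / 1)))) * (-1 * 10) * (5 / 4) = -3375 / 1144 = -2.95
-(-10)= 10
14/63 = 0.22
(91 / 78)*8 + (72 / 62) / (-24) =1727 / 186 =9.28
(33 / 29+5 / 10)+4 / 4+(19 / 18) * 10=6887 / 522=13.19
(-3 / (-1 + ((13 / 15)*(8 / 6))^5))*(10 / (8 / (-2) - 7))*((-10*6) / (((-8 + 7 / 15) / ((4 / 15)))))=1328602500000 / 243225152401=5.46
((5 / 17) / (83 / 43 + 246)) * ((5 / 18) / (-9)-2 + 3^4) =2750495 / 29360394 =0.09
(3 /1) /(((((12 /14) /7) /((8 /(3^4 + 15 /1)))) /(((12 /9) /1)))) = 49 /18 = 2.72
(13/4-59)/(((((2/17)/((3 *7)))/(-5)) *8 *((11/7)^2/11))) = 19504695/704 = 27705.53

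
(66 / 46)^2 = 1089 / 529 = 2.06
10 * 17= 170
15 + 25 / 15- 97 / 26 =1009 / 78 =12.94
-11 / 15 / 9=-11 / 135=-0.08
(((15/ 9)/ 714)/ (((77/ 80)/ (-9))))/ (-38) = 100/ 174097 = 0.00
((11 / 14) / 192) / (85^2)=11 / 19420800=0.00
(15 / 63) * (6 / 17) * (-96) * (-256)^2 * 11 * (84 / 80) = -103809024 / 17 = -6106413.18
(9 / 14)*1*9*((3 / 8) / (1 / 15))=3645 / 112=32.54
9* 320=2880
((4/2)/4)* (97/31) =97/62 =1.56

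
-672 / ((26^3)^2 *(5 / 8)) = -84 / 24134045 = -0.00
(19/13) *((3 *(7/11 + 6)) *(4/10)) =8322/715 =11.64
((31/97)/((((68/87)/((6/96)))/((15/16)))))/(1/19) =768645/1688576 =0.46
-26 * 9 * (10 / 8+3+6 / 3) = -2925 / 2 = -1462.50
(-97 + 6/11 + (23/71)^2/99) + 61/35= -1654316701/17467065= -94.71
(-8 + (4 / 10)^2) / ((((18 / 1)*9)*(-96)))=49 / 97200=0.00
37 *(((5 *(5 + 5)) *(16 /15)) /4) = 1480 /3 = 493.33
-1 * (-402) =402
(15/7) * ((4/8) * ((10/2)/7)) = 75/98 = 0.77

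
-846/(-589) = 846/589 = 1.44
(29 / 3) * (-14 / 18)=-203 / 27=-7.52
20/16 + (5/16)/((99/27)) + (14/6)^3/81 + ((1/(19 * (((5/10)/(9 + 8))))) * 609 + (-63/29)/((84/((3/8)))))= 462888075755/424173024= 1091.27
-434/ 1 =-434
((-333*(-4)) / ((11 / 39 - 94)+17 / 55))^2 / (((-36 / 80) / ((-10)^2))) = -453513832200000 / 10036232761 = -45187.66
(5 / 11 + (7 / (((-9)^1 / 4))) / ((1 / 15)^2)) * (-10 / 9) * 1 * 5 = 42750 / 11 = 3886.36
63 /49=1.29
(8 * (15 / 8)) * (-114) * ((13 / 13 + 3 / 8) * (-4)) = 9405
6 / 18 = 1 / 3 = 0.33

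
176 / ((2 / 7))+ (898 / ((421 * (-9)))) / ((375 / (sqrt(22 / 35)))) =616-898 * sqrt(770) / 49730625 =616.00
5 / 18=0.28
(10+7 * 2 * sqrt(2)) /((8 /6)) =15 /2+21 * sqrt(2) /2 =22.35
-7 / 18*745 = -5215 / 18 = -289.72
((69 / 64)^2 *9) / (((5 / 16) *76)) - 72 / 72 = -54431 / 97280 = -0.56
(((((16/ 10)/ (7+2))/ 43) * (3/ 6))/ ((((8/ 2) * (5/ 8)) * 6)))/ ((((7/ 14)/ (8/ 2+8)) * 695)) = 32/ 6724125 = 0.00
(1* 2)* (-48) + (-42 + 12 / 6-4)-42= -182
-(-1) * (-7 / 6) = -1.17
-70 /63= -10 /9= -1.11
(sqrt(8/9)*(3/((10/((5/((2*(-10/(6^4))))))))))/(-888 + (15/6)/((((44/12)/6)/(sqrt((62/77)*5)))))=3564*sqrt(11935)/408124261 + 148922928*sqrt(2)/2040621305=0.10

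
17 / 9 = 1.89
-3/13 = -0.23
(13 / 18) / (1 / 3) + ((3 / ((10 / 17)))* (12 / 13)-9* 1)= -829 / 390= -2.13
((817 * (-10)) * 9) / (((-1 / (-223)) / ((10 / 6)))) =-27328650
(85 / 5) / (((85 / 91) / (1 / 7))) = 13 / 5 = 2.60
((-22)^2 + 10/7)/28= 1699/98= 17.34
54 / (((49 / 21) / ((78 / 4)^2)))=123201 / 14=8800.07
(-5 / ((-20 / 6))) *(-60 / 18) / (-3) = 5 / 3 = 1.67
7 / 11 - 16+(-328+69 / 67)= -252300 / 737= -342.33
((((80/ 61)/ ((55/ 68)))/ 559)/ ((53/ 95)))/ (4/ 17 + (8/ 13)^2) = 5710640/ 674381169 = 0.01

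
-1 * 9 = -9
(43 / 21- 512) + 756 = 5167 / 21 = 246.05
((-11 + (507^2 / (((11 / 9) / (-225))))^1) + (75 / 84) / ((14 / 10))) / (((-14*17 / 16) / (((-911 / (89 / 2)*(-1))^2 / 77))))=677366717337321288 / 39120686297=17314796.38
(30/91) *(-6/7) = -180/637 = -0.28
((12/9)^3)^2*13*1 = 53248/729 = 73.04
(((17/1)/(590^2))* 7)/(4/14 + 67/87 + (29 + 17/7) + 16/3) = 24157/2672363700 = 0.00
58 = 58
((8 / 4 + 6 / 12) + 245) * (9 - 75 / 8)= -1485 / 16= -92.81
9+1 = 10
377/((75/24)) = 3016/25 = 120.64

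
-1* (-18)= 18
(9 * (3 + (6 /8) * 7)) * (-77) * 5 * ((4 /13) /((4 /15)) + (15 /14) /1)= -6615675 /104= -63612.26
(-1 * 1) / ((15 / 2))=-2 / 15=-0.13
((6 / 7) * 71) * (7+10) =7242 / 7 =1034.57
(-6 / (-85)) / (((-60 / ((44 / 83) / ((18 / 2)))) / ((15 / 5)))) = -22 / 105825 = -0.00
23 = 23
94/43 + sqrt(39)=8.43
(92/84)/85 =23/1785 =0.01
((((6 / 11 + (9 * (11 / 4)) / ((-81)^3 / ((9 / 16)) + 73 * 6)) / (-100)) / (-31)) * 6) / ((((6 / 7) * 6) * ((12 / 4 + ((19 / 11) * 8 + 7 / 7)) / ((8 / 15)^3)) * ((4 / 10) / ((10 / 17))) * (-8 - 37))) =-0.00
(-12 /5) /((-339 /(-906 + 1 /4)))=-3623 /565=-6.41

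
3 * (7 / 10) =21 / 10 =2.10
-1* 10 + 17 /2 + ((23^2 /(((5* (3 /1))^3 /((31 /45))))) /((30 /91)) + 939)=2136488342 /2278125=937.83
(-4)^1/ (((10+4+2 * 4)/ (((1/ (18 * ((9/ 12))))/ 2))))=-2/ 297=-0.01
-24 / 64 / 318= -1 / 848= -0.00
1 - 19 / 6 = -2.17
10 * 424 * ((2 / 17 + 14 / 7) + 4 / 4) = 224720 / 17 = 13218.82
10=10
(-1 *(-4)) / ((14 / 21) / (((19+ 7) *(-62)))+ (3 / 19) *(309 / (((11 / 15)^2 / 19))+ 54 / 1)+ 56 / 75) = 185299400 / 80282489113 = 0.00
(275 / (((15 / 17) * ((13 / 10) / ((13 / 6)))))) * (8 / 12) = 9350 / 27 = 346.30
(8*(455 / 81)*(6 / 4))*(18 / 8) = 455 / 3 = 151.67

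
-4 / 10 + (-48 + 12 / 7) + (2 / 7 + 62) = 78 / 5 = 15.60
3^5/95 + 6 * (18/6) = 1953/95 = 20.56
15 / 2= 7.50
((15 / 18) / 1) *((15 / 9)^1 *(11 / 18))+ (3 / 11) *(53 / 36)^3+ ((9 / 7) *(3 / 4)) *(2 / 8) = 2347223 / 1197504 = 1.96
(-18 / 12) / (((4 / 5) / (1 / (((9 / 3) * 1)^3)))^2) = -25 / 7776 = -0.00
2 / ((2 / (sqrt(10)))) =sqrt(10) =3.16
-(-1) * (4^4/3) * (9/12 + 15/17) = 2368/17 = 139.29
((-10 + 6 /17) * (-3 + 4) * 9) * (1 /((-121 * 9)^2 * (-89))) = 164 /199366497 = 0.00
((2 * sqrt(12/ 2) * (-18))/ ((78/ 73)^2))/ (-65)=5329 * sqrt(6)/ 10985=1.19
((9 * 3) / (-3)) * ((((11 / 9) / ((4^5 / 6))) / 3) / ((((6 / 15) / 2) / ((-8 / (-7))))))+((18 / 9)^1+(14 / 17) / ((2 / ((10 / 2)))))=29977 / 7616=3.94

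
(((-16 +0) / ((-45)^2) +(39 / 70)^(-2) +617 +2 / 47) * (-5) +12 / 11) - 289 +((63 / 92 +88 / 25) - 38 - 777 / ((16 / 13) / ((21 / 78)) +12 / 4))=-3041585290934341 / 862712264700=-3525.61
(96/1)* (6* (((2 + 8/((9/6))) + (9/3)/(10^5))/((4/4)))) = 13200054/3125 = 4224.02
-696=-696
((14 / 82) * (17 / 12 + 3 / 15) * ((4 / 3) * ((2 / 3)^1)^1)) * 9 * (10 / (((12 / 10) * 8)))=2.30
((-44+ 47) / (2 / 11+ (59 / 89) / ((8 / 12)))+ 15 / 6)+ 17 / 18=6.00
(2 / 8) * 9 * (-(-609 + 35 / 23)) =31437 / 23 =1366.83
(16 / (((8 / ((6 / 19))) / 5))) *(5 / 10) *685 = 20550 / 19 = 1081.58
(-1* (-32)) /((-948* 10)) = -4 /1185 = -0.00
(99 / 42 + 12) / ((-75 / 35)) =-67 / 10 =-6.70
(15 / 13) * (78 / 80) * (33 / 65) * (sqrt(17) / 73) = 297 * sqrt(17) / 37960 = 0.03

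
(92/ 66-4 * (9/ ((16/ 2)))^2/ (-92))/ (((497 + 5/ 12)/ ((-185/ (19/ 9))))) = -117191025/ 459087728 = -0.26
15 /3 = 5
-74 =-74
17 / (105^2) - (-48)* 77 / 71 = 40749607 / 782775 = 52.06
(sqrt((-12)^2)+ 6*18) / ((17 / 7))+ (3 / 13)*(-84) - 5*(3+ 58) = -60769 / 221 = -274.97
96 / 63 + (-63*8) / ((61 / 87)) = -918856 / 1281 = -717.30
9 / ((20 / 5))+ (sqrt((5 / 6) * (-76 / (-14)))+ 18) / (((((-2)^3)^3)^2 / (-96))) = 9189 / 4096 - sqrt(1995) / 57344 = 2.24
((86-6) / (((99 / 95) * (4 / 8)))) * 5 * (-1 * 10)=-760000 / 99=-7676.77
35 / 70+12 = 12.50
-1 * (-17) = 17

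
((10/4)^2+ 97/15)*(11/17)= 8393/1020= 8.23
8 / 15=0.53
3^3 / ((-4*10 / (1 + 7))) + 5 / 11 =-272 / 55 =-4.95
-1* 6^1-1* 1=-7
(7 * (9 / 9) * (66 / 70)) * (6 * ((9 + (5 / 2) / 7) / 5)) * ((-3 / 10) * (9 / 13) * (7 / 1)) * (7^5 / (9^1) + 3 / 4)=-523338057 / 2600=-201283.87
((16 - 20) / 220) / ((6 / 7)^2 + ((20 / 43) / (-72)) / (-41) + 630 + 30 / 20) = -777483 / 27035351695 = -0.00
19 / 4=4.75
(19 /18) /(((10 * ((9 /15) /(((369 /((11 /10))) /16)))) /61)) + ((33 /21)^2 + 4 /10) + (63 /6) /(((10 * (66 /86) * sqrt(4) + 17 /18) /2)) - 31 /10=737548895701 /3262717920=226.05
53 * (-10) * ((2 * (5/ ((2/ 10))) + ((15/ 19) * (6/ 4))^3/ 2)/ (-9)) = 1478256125/ 493848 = 2993.34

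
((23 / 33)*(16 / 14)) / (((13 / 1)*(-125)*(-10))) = 92 / 1876875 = 0.00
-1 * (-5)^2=-25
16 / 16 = 1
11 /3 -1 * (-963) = 2900 /3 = 966.67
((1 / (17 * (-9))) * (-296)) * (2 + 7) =296 / 17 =17.41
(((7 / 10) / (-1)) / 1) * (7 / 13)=-49 / 130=-0.38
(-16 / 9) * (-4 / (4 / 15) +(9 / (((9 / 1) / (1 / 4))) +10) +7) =-4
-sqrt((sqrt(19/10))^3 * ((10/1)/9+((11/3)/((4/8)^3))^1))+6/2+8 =-sqrt(137) * 38^(3/4) * 5^(1/4)/30+11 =2.07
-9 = -9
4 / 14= 2 / 7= 0.29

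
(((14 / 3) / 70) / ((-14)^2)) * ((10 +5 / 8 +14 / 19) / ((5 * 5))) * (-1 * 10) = -1727 / 1117200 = -0.00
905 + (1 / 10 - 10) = 8951 / 10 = 895.10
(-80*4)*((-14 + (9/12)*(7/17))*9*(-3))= -118291.76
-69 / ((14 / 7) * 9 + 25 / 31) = -2139 / 583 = -3.67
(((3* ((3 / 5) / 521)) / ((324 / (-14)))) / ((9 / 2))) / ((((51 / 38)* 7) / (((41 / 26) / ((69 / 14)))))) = -10906 / 9652845735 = -0.00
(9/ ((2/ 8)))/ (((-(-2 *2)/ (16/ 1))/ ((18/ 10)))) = 1296/ 5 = 259.20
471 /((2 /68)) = 16014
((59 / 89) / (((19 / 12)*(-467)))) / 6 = -118 / 789697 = -0.00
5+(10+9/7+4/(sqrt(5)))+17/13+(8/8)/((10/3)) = 4 * sqrt(5)/5+16283/910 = 19.68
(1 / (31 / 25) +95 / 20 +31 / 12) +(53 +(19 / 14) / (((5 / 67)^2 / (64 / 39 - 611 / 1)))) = -598183693 / 4030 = -148432.68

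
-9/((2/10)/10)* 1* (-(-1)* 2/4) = -225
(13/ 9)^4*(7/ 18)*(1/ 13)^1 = 15379/ 118098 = 0.13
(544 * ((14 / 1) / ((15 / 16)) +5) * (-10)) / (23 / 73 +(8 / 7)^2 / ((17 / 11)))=-1521684416 / 16281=-93463.82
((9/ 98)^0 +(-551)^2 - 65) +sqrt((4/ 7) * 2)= 2 * sqrt(14)/ 7 +303537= 303538.07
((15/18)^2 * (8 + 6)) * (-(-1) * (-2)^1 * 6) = -350/3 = -116.67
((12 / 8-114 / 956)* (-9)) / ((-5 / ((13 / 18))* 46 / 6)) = 1287 / 5497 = 0.23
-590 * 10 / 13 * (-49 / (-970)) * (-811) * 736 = 17256263360 / 1261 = 13684586.33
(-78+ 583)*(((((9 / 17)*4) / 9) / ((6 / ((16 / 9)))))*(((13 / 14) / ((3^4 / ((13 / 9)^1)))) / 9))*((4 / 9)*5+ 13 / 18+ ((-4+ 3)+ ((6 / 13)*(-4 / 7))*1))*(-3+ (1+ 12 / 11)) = -1445875600 / 14608781649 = -0.10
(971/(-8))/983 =-971/7864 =-0.12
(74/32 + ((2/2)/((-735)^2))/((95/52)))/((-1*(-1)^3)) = 1898891707/821142000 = 2.31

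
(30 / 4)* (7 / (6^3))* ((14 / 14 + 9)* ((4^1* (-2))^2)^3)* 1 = 5734400 / 9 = 637155.56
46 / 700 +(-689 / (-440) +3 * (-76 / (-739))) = 22080053 / 11380600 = 1.94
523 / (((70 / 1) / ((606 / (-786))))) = -52823 / 9170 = -5.76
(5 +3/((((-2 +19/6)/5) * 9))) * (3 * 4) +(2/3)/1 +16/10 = 8338/105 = 79.41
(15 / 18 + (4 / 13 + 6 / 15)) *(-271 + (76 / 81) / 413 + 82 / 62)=-84039249562 / 202223385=-415.58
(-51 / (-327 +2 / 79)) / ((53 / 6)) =24174 / 1369043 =0.02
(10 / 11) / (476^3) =5 / 593175968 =0.00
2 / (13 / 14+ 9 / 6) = 14 / 17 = 0.82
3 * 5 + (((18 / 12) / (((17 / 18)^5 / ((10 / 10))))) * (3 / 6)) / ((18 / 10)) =22085175 / 1419857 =15.55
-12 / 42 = -2 / 7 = -0.29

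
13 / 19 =0.68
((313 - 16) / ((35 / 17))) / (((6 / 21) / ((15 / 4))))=15147 / 8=1893.38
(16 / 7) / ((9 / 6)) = 32 / 21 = 1.52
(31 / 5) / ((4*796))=31 / 15920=0.00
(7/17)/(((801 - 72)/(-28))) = -196/12393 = -0.02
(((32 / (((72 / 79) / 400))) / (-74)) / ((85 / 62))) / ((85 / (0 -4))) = 626944 / 96237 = 6.51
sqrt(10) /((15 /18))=6*sqrt(10) /5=3.79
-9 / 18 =-1 / 2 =-0.50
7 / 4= 1.75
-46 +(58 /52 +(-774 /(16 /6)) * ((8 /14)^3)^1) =-883257 /8918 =-99.04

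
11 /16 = 0.69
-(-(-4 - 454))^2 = -209764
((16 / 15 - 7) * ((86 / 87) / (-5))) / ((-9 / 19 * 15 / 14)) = -2035964 / 880875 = -2.31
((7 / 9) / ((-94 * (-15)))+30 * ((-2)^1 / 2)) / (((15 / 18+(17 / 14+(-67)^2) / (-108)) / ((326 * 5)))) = 3474965704 / 2895341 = 1200.19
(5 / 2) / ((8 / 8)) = 5 / 2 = 2.50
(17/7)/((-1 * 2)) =-17/14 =-1.21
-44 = -44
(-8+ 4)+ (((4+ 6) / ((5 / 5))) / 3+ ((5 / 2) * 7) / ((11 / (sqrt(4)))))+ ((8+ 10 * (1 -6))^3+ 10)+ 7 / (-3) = -814856 / 11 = -74077.82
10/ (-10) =-1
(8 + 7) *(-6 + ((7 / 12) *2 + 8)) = 95 / 2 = 47.50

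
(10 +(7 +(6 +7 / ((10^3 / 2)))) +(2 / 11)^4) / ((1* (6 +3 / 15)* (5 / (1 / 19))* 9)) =8867473 / 2042419500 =0.00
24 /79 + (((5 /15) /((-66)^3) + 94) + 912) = 1006.30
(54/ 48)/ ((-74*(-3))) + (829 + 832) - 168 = 883859/ 592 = 1493.01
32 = 32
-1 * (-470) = 470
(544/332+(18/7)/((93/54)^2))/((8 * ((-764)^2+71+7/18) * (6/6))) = 3147588/5866942818233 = 0.00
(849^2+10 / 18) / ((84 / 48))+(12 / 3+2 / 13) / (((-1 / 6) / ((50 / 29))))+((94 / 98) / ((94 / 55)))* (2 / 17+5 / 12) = 9312183382969 / 22610952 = 411843.93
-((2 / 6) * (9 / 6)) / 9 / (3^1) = -1 / 54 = -0.02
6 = 6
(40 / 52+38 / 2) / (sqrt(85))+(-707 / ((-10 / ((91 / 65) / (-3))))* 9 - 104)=-20047 / 50+257* sqrt(85) / 1105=-398.80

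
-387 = -387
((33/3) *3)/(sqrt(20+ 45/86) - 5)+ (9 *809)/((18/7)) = 39125/14 - 3 *sqrt(151790)/35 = 2761.25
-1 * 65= -65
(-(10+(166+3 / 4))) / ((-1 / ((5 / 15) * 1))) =707 / 12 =58.92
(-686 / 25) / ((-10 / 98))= 33614 / 125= 268.91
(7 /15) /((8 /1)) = 0.06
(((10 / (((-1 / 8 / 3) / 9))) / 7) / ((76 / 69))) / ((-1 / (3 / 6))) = 18630 / 133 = 140.08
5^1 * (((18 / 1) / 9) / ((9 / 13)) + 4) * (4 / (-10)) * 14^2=-24304 / 9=-2700.44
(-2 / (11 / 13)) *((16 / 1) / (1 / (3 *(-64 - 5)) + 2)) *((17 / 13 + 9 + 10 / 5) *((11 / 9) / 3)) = -117760 / 1239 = -95.04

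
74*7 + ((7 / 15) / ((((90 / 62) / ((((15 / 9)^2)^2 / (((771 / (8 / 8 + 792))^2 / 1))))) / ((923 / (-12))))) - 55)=4074216070177 / 15600509604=261.16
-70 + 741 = 671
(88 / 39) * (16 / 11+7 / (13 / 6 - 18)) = 8464 / 3705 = 2.28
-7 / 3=-2.33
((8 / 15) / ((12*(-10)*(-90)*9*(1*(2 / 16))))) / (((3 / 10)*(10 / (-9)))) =-4 / 30375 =-0.00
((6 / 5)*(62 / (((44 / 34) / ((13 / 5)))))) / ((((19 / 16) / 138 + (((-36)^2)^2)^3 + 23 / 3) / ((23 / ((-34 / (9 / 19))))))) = -61397856 / 6073973091549869988257875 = -0.00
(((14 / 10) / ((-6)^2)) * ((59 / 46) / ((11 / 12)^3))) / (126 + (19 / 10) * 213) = 6608 / 54154397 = 0.00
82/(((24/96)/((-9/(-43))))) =2952/43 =68.65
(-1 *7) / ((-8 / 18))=15.75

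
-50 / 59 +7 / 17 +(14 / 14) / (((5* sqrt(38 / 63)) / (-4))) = -6* sqrt(266) / 95-437 / 1003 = -1.47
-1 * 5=-5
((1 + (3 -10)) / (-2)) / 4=0.75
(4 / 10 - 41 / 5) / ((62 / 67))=-2613 / 310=-8.43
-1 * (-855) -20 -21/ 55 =45904/ 55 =834.62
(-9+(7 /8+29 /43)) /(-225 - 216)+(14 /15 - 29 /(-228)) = 15527663 /14411880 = 1.08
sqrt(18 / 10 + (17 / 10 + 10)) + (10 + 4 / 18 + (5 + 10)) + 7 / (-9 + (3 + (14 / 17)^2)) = 3 * sqrt(6) / 2 + 330919 / 13842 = 27.58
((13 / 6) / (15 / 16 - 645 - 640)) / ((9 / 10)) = -208 / 110943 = -0.00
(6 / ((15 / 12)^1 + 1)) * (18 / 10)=24 / 5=4.80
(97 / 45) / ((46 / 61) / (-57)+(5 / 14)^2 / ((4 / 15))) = 88139632 / 19017165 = 4.63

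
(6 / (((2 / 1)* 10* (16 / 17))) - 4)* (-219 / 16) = 128991 / 2560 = 50.39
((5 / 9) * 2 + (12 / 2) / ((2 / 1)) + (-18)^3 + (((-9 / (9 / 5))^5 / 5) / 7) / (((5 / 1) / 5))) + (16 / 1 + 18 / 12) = -743359 / 126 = -5899.67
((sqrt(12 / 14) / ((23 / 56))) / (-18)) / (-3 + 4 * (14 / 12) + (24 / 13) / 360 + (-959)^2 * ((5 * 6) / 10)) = -260 * sqrt(42) / 37122946059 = -0.00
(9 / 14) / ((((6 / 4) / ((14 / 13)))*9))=2 / 39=0.05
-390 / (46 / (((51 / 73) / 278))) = -9945 / 466762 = -0.02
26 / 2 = 13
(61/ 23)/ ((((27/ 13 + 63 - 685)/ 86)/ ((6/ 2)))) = -204594/ 185357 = -1.10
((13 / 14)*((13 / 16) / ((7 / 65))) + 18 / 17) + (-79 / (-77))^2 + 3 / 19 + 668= 41504869027 / 61282144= 677.28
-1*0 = 0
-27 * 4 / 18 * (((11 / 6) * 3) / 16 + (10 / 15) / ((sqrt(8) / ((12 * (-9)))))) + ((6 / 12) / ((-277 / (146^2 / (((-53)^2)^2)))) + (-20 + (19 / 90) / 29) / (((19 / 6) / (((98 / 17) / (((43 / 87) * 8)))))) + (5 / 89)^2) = -216679089169361561757 / 19236418890427780240 + 108 * sqrt(2) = 141.47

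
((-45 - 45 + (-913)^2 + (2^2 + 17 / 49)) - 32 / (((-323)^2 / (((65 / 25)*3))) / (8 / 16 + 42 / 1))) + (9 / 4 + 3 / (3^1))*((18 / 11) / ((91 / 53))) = 5514083928347 / 6615686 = 833486.34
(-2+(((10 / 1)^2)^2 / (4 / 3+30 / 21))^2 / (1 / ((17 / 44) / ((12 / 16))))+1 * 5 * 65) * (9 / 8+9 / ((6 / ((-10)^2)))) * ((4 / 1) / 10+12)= 2341612514987967 / 185020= 12655996730.02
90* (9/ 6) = 135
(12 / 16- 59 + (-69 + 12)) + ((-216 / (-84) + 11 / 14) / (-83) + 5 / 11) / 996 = -1467227705 / 12730872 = -115.25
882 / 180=49 / 10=4.90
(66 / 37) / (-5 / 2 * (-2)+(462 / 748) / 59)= 132396 / 371887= 0.36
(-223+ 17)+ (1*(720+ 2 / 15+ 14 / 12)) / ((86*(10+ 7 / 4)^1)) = -2074417 / 10105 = -205.29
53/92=0.58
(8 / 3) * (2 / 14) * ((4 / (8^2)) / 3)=1 / 126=0.01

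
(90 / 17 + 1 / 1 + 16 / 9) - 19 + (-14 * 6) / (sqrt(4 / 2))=-42 * sqrt(2) - 1672 / 153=-70.33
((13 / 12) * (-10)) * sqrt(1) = -65 / 6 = -10.83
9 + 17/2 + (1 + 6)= 49/2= 24.50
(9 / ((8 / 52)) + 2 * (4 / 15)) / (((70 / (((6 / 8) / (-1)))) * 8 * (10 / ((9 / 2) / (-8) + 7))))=-26059 / 512000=-0.05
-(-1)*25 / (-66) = -0.38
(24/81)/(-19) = -8/513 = -0.02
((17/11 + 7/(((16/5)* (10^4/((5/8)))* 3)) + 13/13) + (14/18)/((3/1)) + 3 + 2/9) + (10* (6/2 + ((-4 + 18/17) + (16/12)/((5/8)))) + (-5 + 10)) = 8517490181/258508800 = 32.95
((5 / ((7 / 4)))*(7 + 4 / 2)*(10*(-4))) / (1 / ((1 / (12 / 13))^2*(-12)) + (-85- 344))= 135200 / 56399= 2.40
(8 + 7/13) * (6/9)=74/13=5.69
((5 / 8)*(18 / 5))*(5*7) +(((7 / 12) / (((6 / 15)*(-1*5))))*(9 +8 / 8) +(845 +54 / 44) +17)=30989 / 33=939.06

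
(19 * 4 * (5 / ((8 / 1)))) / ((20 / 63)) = 149.62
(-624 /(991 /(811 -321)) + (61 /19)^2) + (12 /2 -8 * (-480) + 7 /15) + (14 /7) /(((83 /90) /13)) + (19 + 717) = 1920756338516 /445399995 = 4312.43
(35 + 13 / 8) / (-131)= -293 / 1048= -0.28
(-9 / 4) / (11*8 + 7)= -9 / 380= -0.02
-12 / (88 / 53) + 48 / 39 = -1715 / 286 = -6.00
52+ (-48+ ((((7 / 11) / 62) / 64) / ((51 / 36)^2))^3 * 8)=245017232733216191 / 61254308183241536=4.00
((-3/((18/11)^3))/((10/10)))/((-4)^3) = 1331/124416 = 0.01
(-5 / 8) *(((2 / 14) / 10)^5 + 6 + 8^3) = -870602600001 / 2689120000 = -323.75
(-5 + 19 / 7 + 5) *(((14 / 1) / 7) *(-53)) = -2014 / 7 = -287.71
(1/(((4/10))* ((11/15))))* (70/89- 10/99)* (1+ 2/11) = 2.76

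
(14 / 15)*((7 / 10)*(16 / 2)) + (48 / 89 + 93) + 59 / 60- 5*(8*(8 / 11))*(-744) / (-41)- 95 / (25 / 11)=-1886309201 / 4013900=-469.94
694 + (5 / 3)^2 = 6271 / 9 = 696.78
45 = 45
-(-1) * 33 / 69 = 11 / 23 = 0.48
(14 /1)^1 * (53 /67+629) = 590744 /67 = 8817.07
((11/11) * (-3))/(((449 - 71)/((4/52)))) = -1/1638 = -0.00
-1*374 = -374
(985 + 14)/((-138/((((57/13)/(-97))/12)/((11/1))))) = 0.00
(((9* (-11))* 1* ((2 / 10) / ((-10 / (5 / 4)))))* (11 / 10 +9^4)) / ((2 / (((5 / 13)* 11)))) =71461269 / 2080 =34356.38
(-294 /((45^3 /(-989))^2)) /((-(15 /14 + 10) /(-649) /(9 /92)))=-9466807889 /47669765625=-0.20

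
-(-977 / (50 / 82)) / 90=40057 / 2250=17.80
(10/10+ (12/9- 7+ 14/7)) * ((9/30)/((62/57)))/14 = -57/1085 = -0.05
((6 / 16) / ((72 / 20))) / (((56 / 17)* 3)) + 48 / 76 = 98383 / 153216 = 0.64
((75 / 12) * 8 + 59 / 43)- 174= -5273 / 43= -122.63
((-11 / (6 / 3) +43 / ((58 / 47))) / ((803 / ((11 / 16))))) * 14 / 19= 5957 / 321784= 0.02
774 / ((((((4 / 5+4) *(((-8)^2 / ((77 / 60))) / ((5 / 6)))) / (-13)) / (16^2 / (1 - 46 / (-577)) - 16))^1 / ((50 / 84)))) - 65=-6710393105 / 1435392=-4674.96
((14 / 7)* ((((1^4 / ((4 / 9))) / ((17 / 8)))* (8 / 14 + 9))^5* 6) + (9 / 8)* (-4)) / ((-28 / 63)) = -551047157861231097 / 190908292792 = -2886449.56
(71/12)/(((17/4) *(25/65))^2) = 47996/21675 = 2.21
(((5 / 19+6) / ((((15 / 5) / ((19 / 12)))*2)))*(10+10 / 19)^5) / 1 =213597.63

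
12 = 12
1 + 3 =4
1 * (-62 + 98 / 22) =-633 / 11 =-57.55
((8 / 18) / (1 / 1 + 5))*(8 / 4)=4 / 27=0.15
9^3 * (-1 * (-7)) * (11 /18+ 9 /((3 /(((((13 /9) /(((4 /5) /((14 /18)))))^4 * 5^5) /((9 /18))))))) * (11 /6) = 10313117669201809 /15116544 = 682240442.60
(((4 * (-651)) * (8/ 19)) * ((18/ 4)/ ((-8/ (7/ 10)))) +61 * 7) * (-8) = -652624/ 95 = -6869.73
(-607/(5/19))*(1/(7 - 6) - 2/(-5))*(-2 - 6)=645848/25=25833.92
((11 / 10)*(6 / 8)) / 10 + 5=2033 / 400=5.08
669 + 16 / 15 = 10051 / 15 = 670.07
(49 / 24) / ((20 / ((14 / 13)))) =343 / 3120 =0.11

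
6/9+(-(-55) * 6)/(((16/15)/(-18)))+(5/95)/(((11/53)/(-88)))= -1274611/228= -5590.40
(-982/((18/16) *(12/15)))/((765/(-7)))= 13748/1377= 9.98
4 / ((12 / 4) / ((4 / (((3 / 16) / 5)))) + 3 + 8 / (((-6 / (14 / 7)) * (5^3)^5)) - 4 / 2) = 23437500000000 / 6024169921363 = 3.89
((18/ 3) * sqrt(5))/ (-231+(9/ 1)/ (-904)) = -1808 * sqrt(5)/ 69611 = -0.06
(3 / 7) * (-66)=-198 / 7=-28.29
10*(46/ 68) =115/ 17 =6.76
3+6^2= 39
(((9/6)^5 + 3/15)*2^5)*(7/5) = 8729/25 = 349.16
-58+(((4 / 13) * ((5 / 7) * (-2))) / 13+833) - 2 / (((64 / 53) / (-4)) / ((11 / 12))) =88701049 / 113568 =781.04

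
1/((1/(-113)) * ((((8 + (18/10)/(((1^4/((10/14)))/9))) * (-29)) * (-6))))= -791/23838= -0.03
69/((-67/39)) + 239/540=-1437127/36180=-39.72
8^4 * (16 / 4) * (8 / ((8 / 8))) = 131072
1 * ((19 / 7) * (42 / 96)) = 19 / 16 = 1.19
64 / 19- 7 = -69 / 19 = -3.63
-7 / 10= -0.70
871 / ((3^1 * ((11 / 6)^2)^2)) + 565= 8648437 / 14641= 590.70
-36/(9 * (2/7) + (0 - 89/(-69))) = -9.32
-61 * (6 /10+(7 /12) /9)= -21899 /540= -40.55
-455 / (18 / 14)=-3185 / 9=-353.89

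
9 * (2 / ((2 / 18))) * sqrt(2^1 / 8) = 81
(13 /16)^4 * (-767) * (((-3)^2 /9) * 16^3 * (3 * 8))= -65718861 /2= -32859430.50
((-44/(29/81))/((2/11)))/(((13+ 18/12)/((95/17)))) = -3724380/14297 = -260.50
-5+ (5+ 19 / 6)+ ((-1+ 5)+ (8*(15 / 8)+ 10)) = 193 / 6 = 32.17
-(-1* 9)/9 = 1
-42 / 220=-21 / 110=-0.19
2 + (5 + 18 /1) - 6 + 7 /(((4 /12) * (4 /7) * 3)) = 125 /4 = 31.25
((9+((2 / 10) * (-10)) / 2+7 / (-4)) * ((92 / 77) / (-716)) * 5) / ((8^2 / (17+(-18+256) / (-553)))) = -48875 / 3620096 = -0.01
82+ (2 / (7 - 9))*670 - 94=-682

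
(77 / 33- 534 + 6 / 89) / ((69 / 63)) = -993559 / 2047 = -485.37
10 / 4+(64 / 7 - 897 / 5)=-167.76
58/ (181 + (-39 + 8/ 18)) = 261/ 641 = 0.41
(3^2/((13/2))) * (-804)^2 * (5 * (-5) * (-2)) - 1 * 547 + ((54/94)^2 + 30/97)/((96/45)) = 3989024740820389/89137568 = 44751330.22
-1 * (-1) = 1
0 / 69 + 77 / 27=77 / 27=2.85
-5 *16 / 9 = -80 / 9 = -8.89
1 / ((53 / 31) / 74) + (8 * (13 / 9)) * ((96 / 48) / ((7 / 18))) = 38106 / 371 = 102.71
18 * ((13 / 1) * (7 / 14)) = 117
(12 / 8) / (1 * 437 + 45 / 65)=39 / 11380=0.00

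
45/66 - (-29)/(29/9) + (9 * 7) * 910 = 57339.68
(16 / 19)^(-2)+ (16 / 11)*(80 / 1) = 331651 / 2816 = 117.77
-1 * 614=-614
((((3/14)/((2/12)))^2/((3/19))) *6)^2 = 9474084/2401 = 3945.89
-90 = -90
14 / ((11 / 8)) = 112 / 11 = 10.18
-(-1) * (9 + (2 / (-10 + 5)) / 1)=43 / 5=8.60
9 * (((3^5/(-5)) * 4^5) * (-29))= 64945152/5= 12989030.40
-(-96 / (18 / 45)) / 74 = 3.24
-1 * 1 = -1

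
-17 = -17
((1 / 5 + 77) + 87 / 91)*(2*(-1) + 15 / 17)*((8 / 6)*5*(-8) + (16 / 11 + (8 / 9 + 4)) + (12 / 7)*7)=3056.40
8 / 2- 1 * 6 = -2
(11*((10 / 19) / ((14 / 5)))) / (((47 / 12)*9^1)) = 1100 / 18753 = 0.06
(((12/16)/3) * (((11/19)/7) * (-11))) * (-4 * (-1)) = -121/133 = -0.91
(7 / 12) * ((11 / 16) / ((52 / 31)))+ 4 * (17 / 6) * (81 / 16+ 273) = 31465715 / 9984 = 3151.61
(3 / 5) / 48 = 1 / 80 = 0.01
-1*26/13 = -2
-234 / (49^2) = -234 / 2401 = -0.10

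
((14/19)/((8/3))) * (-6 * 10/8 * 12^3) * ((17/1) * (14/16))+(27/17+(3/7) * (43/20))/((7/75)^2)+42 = -23459818353/443156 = -52938.06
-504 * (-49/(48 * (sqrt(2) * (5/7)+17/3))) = 2571471/27422 - 324135 * sqrt(2)/27422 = 77.06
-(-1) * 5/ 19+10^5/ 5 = 380005/ 19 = 20000.26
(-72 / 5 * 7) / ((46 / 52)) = -13104 / 115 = -113.95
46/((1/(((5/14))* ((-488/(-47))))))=170.58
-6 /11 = -0.55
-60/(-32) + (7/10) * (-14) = -317/40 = -7.92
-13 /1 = -13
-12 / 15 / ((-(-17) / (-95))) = 76 / 17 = 4.47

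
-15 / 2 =-7.50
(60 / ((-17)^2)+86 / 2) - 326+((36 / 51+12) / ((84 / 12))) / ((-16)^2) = -18306389 / 64736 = -282.79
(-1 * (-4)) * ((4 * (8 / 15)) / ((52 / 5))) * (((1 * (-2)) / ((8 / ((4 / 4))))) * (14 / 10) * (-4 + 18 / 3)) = -112 / 195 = -0.57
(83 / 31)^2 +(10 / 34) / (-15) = 350378 / 49011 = 7.15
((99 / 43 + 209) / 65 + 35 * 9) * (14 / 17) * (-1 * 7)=-87172078 / 47515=-1834.62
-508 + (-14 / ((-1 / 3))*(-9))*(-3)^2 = -3910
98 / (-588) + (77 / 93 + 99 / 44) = 361 / 124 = 2.91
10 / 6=1.67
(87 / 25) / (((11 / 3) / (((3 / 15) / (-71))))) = -261 / 97625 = -0.00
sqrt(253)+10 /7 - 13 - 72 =-585 /7+sqrt(253) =-67.67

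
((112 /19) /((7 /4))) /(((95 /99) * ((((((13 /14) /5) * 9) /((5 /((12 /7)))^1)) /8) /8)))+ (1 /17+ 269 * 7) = 2275.09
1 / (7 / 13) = 13 / 7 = 1.86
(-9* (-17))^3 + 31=3581608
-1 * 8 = -8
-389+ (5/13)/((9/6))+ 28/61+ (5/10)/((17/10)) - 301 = -27864841/40443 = -688.99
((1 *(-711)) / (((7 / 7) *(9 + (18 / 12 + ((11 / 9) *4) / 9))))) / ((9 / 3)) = -38394 / 1789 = -21.46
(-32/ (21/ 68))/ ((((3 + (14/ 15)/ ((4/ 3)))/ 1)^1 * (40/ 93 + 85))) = -134912/ 411551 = -0.33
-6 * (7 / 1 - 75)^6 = -593204895744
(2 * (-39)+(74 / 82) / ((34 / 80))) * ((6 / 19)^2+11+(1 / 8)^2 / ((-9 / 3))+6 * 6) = -2105259445 / 589152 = -3573.37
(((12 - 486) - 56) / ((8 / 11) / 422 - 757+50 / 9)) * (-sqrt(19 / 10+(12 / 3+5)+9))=-1107117 * sqrt(1990) / 15696887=-3.15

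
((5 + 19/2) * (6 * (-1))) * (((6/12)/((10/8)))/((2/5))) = -87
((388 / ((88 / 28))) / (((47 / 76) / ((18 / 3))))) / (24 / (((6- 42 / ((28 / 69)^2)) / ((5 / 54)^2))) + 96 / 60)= 1311691500630 / 1751270807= 748.99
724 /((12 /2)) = 362 /3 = 120.67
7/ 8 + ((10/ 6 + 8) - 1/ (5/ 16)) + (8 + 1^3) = 1961/ 120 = 16.34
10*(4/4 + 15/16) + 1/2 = 159/8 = 19.88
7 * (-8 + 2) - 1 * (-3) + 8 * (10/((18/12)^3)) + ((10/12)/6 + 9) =-665/108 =-6.16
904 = 904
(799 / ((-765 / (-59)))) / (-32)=-2773 / 1440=-1.93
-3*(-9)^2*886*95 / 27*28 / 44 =-482064.55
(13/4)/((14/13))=169/56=3.02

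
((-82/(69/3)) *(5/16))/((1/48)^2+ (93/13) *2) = -0.08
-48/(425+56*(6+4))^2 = -48/970225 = -0.00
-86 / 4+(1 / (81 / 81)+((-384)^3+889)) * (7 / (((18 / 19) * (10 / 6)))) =-7530755107 / 30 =-251025170.23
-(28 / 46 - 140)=3206 / 23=139.39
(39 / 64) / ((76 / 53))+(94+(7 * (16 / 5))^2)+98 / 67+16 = 4999510097 / 8147200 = 613.65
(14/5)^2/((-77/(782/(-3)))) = 26.54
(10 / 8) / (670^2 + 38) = 5 / 1795752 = 0.00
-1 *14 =-14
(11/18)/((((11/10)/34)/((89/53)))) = 15130/477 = 31.72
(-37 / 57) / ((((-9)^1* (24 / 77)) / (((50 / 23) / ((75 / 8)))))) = 5698 / 106191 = 0.05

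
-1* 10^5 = -100000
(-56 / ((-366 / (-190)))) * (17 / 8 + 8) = -17955 / 61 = -294.34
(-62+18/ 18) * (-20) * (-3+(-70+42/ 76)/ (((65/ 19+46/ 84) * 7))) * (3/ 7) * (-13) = 37383.21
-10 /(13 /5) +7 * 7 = 587 /13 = 45.15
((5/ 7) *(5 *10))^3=15625000/ 343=45553.94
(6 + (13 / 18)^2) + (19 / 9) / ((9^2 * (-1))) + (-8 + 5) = 10193 / 2916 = 3.50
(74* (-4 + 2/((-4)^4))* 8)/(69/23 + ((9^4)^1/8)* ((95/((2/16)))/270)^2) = -18907/52008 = -0.36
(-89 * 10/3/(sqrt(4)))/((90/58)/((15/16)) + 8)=-2581/168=-15.36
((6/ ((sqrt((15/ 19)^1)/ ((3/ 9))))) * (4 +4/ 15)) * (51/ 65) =2176 * sqrt(285)/ 4875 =7.54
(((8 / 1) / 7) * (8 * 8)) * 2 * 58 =59392 / 7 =8484.57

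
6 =6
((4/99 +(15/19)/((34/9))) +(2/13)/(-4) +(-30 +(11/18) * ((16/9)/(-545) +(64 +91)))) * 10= 649.31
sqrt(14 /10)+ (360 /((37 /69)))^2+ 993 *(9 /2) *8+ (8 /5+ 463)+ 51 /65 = sqrt(35) /5+ 8665822406 /17797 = 486927.20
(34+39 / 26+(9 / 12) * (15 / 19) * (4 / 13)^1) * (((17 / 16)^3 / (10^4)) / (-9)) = -86601451 / 182108160000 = -0.00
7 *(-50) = -350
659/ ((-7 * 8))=-659/ 56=-11.77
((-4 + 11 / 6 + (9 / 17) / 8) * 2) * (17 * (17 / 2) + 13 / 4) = -168829 / 272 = -620.69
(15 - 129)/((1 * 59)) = -114/59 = -1.93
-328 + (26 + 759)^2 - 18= 615879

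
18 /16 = 9 /8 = 1.12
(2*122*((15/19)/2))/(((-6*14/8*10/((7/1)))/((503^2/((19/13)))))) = -401272274/361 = -1111557.55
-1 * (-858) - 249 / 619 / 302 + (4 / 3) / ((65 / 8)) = 858.16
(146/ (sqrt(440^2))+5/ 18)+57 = 114067/ 1980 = 57.61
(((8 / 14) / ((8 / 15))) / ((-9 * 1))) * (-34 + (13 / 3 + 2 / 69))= 3.53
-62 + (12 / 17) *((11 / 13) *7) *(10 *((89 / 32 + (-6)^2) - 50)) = -469453 / 884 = -531.06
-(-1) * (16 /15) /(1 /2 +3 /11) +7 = 2137 /255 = 8.38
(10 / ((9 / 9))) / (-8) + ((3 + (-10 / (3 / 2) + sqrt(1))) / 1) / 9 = -167 / 108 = -1.55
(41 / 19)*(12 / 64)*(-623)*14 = -536403 / 152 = -3528.97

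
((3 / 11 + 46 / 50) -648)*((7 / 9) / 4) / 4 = -77819 / 2475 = -31.44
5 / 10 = 1 / 2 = 0.50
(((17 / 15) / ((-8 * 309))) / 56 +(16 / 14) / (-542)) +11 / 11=561534913 / 562726080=1.00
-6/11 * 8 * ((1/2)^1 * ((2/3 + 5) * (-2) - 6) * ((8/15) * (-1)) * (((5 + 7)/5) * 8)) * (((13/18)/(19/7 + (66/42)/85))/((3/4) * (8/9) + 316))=-20593664/63718875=-0.32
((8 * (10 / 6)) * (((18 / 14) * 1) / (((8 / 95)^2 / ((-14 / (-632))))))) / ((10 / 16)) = 27075 / 316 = 85.68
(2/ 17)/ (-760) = -0.00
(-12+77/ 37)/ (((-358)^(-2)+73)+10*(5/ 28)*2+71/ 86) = -14157892588/ 110473598299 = -0.13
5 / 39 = 0.13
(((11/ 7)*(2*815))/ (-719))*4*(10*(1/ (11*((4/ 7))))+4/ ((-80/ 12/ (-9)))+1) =-573108/ 5033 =-113.87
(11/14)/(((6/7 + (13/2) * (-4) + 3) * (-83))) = 11/25730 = 0.00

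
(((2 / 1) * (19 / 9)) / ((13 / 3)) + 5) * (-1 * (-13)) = 233 / 3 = 77.67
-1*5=-5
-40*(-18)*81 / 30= 1944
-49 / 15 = -3.27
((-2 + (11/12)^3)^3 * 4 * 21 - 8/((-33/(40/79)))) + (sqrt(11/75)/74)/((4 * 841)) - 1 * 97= -94569244496063/373654093824 + sqrt(33)/3734040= -253.09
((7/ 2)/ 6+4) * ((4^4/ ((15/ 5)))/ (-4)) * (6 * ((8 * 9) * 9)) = -380160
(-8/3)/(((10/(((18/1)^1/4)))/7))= -42/5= -8.40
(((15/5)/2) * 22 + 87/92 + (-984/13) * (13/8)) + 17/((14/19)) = -42493/644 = -65.98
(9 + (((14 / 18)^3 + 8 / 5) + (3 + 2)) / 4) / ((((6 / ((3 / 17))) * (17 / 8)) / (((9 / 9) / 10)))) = 0.01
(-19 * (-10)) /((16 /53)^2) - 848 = 158311 /128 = 1236.80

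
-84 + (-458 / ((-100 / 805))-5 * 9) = 35579 / 10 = 3557.90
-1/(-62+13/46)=46/2839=0.02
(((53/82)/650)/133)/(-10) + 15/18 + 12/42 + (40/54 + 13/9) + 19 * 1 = 6098623867/273429000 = 22.30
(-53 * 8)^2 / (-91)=-179776 / 91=-1975.56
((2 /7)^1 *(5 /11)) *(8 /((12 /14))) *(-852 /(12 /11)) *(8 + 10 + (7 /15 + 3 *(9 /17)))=-18985.31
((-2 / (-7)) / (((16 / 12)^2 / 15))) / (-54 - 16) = -27 / 784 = -0.03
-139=-139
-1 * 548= -548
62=62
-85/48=-1.77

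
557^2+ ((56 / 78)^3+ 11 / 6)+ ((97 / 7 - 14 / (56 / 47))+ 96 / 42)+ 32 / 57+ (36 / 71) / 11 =7646751227664853 / 24646569948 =310256.20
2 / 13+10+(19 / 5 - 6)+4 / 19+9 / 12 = 44037 / 4940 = 8.91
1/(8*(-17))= -1/136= -0.01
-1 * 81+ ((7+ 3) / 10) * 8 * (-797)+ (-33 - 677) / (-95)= -122541 / 19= -6449.53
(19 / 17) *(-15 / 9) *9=-285 / 17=-16.76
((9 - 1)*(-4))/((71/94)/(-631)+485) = -1898048/28767219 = -0.07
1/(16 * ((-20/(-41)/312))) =1599/40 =39.98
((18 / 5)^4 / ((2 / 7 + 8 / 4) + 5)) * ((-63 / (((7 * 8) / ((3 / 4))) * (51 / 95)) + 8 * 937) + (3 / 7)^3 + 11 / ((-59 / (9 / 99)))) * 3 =541323845145333 / 1044373750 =518323.87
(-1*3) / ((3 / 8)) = -8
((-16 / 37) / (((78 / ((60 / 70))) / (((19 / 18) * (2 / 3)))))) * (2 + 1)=-304 / 30303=-0.01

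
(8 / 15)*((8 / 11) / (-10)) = -32 / 825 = -0.04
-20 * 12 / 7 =-240 / 7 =-34.29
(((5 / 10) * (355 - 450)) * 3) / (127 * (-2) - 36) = 0.49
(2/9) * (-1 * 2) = -4/9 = -0.44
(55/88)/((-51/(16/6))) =-5/153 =-0.03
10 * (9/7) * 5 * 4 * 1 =1800/7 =257.14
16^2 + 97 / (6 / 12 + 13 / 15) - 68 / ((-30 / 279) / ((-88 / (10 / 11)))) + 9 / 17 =-1060987601 / 17425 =-60888.81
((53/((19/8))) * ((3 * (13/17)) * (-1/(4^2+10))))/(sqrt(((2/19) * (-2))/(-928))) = -1272 * sqrt(1102)/323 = -130.73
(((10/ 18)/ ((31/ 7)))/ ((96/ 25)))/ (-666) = -875/ 17838144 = -0.00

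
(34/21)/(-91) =-34/1911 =-0.02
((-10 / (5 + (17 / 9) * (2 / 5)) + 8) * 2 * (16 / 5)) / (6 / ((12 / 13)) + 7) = 2.97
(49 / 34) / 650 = 49 / 22100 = 0.00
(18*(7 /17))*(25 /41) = 3150 /697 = 4.52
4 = 4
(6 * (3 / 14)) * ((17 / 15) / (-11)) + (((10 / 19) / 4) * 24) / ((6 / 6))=22131 / 7315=3.03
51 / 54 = 17 / 18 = 0.94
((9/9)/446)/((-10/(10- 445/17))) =55/15164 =0.00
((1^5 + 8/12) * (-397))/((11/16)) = -31760/33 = -962.42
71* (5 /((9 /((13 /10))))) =923 /18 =51.28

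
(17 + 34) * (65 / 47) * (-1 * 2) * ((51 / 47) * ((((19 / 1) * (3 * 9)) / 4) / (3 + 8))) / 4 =-86730345 / 194392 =-446.16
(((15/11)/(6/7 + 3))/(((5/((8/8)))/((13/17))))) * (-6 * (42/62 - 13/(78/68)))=180362/52173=3.46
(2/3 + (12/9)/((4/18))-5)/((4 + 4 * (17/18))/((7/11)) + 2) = 15/128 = 0.12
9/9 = 1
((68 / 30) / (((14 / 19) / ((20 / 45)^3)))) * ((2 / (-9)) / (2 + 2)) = -10336 / 688905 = -0.02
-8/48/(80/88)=-11/60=-0.18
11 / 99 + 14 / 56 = 13 / 36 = 0.36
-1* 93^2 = -8649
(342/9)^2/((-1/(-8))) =11552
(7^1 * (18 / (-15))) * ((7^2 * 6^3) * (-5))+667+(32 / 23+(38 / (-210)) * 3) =358382658 / 805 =445195.85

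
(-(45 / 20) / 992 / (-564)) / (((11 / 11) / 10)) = 15 / 372992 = 0.00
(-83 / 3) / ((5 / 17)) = -1411 / 15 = -94.07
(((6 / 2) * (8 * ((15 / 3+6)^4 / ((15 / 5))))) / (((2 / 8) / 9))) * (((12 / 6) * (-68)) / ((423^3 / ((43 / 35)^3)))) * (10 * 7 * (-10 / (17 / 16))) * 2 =38143983190016 / 2060367435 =18513.19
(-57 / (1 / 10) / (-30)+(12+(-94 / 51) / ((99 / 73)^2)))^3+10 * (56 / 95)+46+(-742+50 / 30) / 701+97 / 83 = 3734028928643209722644596517 / 138061124755635453963327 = 27046.20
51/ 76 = 0.67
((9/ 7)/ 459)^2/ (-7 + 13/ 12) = -4/ 3016293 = -0.00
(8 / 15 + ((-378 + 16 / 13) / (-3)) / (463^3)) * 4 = 13763094104 / 6451435055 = 2.13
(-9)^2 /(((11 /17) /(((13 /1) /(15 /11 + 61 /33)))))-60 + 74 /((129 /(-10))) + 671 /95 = 581911919 /1299030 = 447.96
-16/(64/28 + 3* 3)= -112/79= -1.42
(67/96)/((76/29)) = 1943/7296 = 0.27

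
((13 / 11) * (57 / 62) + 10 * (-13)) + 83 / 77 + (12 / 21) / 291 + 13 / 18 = -127.11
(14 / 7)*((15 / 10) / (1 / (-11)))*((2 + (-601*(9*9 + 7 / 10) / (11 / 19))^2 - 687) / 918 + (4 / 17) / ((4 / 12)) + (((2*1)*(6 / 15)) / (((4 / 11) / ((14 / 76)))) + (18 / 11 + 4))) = -551230117232137 / 2131800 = -258574968.21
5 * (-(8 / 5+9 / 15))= -11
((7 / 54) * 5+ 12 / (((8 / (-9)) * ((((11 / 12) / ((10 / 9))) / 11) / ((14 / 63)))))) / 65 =-425 / 702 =-0.61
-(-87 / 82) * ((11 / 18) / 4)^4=424589 / 734552064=0.00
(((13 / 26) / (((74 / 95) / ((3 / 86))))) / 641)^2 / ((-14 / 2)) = -0.00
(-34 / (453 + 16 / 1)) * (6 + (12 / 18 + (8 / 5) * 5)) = -1496 / 1407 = -1.06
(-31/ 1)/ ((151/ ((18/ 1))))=-558/ 151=-3.70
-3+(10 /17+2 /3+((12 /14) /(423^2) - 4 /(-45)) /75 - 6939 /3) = -6160850351878 /2661568875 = -2314.74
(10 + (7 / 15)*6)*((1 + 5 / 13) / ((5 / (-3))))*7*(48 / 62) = -57.63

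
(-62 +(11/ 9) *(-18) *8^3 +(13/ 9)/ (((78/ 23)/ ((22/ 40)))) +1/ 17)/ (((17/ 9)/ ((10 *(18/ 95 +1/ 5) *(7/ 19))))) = -53856454561/ 6259740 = -8603.62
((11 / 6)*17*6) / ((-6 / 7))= -1309 / 6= -218.17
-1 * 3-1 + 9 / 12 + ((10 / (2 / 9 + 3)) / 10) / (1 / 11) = 19 / 116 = 0.16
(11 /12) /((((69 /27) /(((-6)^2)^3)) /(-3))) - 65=-1156231 /23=-50270.91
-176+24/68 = -2986/17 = -175.65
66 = 66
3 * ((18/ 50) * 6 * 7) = 1134/ 25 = 45.36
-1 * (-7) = 7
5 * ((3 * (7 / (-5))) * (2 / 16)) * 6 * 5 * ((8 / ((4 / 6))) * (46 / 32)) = -21735 / 16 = -1358.44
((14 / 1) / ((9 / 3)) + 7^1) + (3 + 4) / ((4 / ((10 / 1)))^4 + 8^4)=89613685 / 7680048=11.67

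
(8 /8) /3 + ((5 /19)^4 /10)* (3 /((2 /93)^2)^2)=84160021397 /12510816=6726.98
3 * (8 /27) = 8 /9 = 0.89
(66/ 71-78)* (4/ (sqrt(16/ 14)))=-5472* sqrt(14)/ 71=-288.37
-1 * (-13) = 13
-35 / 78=-0.45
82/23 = 3.57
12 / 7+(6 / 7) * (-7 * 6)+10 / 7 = -230 / 7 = -32.86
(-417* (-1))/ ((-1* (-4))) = 417/ 4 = 104.25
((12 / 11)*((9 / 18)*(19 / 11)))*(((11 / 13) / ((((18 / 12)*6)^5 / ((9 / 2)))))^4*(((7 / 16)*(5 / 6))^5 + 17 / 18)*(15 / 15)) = 17824753979681 / 1150743307303469475524285300736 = 0.00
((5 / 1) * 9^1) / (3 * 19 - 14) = 45 / 43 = 1.05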